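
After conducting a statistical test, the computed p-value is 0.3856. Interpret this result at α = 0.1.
Since p = 0.3856 > α = 0.1, fail to reject H₀.
There is insufficient evidence to reject the null hypothesis; the result is not statistically significant at the 0.1 level.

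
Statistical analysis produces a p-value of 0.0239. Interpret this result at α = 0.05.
Since p = 0.0239 < α = 0.05, reject H₀.
There is sufficient evidence to reject the null hypothesis; the result is statistically significant at the 0.05 level.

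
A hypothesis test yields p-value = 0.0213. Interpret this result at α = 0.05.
Since p = 0.0213 < α = 0.05, reject H₀.
There is sufficient evidence to reject the null hypothesis; the result is statistically significant at the 0.05 level.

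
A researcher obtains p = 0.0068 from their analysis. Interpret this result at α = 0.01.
Since p = 0.0068 < α = 0.01, reject H₀.
There is sufficient evidence to reject the null hypothesis; the result is statistically significant at the 0.01 level.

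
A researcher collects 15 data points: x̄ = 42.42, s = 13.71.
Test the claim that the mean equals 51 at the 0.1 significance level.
One-sample t-test:
H₀: μ = 51
H₁: μ ≠ 51
df = n - 1 = 14
t = (x̄ - μ₀) / (s/√n) = (42.42 - 51) / (13.71/√15) = -2.424
p-value = 0.0295

Since p-value < α = 0.1, we reject H₀.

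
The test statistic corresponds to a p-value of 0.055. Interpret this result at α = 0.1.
Since p = 0.055 < α = 0.1, reject H₀.
There is sufficient evidence to reject the null hypothesis; the result is statistically significant at the 0.1 level.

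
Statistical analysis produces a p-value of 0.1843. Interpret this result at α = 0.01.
Since p = 0.1843 > α = 0.01, fail to reject H₀.
There is insufficient evidence to reject the null hypothesis; the result is not statistically significant at the 0.01 level.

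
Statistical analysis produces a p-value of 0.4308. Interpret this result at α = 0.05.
Since p = 0.4308 > α = 0.05, fail to reject H₀.
There is insufficient evidence to reject the null hypothesis; the result is not statistically significant at the 0.05 level.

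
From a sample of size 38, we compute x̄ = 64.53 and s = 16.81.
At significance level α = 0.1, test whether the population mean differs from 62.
One-sample t-test:
H₀: μ = 62
H₁: μ ≠ 62
df = n - 1 = 37
t = (x̄ - μ₀) / (s/√n) = (64.53 - 62) / (16.81/√38) = 0.928
p-value = 0.3595

Since p-value > α = 0.1, we fail to reject H₀.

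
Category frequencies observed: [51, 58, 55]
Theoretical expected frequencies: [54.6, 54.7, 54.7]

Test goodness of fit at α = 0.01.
Chi-square goodness of fit test:
H₀: observed counts match expected distribution
H₁: observed counts differ from expected distribution
df = k - 1 = 2
χ² = Σ(O - E)²/E
   = (51 - 54.6)²/54.6 + (58 - 54.7)²/54.7 + (55 - 54.7)²/54.7
   = 0.237 + 0.199 + 0.002
   = 0.44
p-value = 0.8033

Since p-value > α = 0.01, we fail to reject H₀.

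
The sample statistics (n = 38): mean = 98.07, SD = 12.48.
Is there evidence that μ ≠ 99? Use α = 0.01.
One-sample t-test:
H₀: μ = 99
H₁: μ ≠ 99
df = n - 1 = 37
t = (x̄ - μ₀) / (s/√n) = (98.07 - 99) / (12.48/√38) = -0.459
p-value = 0.6487

Since p-value > α = 0.01, we fail to reject H₀.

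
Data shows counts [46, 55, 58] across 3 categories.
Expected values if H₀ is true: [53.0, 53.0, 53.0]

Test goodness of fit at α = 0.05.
Chi-square goodness of fit test:
H₀: observed counts match expected distribution
H₁: observed counts differ from expected distribution
df = k - 1 = 2
χ² = Σ(O - E)²/E
   = (46 - 53.0)²/53.0 + (55 - 53.0)²/53.0 + (58 - 53.0)²/53.0
   = 0.925 + 0.075 + 0.472
   = 1.47
p-value = 0.4791

Since p-value > α = 0.05, we fail to reject H₀.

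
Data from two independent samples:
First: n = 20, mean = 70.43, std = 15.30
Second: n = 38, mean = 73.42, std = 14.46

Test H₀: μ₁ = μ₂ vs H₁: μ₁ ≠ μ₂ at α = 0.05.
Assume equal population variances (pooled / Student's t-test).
Student's two-sample t-test (equal variances):
H₀: μ₁ = μ₂
H₁: μ₁ ≠ μ₂
df = n₁ + n₂ - 2 = 56
Pooled variance s_p² = [(n₁-1)s₁² + (n₂-1)s₂²] / (n₁ + n₂ - 2) = [(19)(15.30²) + (37)(14.46²)] / 56 = 217.5732
SE = √(s_p²(1/n₁ + 1/n₂)) = √(217.5732 × (1/20 + 1/38)) = 4.0748
t = (x̄₁ - x̄₂) / SE = (70.43 - 73.42) / 4.0748 = -2.99 / 4.0748 = -0.734
p-value = 0.4661

Since p-value > α = 0.05, we fail to reject H₀.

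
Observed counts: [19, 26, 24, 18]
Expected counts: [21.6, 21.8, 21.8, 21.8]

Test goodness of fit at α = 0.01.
Chi-square goodness of fit test:
H₀: observed counts match expected distribution
H₁: observed counts differ from expected distribution
df = k - 1 = 3
χ² = Σ(O - E)²/E
   = (19 - 21.6)²/21.6 + (26 - 21.8)²/21.8 + (24 - 21.8)²/21.8 + (18 - 21.8)²/21.8
   = 0.313 + 0.809 + 0.222 + 0.662
   = 2.01
p-value = 0.5711

Since p-value > α = 0.01, we fail to reject H₀.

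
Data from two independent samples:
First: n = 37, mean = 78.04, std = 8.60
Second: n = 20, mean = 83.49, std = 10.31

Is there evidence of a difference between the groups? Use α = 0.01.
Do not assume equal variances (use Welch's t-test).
Welch's two-sample t-test:
H₀: μ₁ = μ₂
H₁: μ₁ ≠ μ₂
s₁²/n₁ = 8.60²/37 = 1.9989,  s₂²/n₂ = 10.31²/20 = 5.3148
SE = √(s₁²/n₁ + s₂²/n₂) = √(1.9989 + 5.3148) = 2.7044
df (Welch-Satterthwaite) = (s₁²/n₁ + s₂²/n₂)² / [(s₁²/n₁)²/(n₁-1) + (s₂²/n₂)²/(n₂-1)] ≈ 33.48
t = (x̄₁ - x̄₂) / SE = (78.04 - 83.49) / 2.7044 = -5.45 / 2.7044 = -2.015
p-value = 0.0520

Since p-value > α = 0.01, we fail to reject H₀.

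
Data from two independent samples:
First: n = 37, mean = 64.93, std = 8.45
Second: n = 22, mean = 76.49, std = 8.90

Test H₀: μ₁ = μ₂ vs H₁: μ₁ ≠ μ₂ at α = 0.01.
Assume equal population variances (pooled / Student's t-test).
Student's two-sample t-test (equal variances):
H₀: μ₁ = μ₂
H₁: μ₁ ≠ μ₂
df = n₁ + n₂ - 2 = 57
Pooled variance s_p² = [(n₁-1)s₁² + (n₂-1)s₂²] / (n₁ + n₂ - 2) = [(36)(8.45²) + (21)(8.90²)] / 57 = 74.2789
SE = √(s_p²(1/n₁ + 1/n₂)) = √(74.2789 × (1/37 + 1/22)) = 2.3203
t = (x̄₁ - x̄₂) / SE = (64.93 - 76.49) / 2.3203 = -11.56 / 2.3203 = -4.982
p-value < 0.0001

Since p-value < α = 0.01, we reject H₀.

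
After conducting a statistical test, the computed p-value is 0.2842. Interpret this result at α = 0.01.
Since p = 0.2842 > α = 0.01, fail to reject H₀.
There is insufficient evidence to reject the null hypothesis; the result is not statistically significant at the 0.01 level.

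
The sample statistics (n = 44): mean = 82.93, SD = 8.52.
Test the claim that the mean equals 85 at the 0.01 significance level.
One-sample t-test:
H₀: μ = 85
H₁: μ ≠ 85
df = n - 1 = 43
t = (x̄ - μ₀) / (s/√n) = (82.93 - 85) / (8.52/√44) = -1.612
p-value = 0.1144

Since p-value > α = 0.01, we fail to reject H₀.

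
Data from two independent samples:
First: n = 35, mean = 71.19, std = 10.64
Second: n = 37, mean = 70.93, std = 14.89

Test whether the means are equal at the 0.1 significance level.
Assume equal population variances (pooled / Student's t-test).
Student's two-sample t-test (equal variances):
H₀: μ₁ = μ₂
H₁: μ₁ ≠ μ₂
df = n₁ + n₂ - 2 = 70
Pooled variance s_p² = [(n₁-1)s₁² + (n₂-1)s₂²] / (n₁ + n₂ - 2) = [(34)(10.64²) + (36)(14.89²)] / 70 = 169.0109
SE = √(s_p²(1/n₁ + 1/n₂)) = √(169.0109 × (1/35 + 1/37)) = 3.0654
t = (x̄₁ - x̄₂) / SE = (71.19 - 70.93) / 3.0654 = 0.26 / 3.0654 = 0.085
p-value = 0.9326

Since p-value > α = 0.1, we fail to reject H₀.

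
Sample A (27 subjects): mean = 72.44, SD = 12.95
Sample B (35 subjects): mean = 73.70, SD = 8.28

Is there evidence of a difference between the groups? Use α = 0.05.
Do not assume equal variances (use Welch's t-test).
Welch's two-sample t-test:
H₀: μ₁ = μ₂
H₁: μ₁ ≠ μ₂
s₁²/n₁ = 12.95²/27 = 6.2112,  s₂²/n₂ = 8.28²/35 = 1.9588
SE = √(s₁²/n₁ + s₂²/n₂) = √(6.2112 + 1.9588) = 2.8583
df (Welch-Satterthwaite) = (s₁²/n₁ + s₂²/n₂)² / [(s₁²/n₁)²/(n₁-1) + (s₂²/n₂)²/(n₂-1)] ≈ 41.81
t = (x̄₁ - x̄₂) / SE = (72.44 - 73.70) / 2.8583 = -1.26 / 2.8583 = -0.441
p-value = 0.6616

Since p-value > α = 0.05, we fail to reject H₀.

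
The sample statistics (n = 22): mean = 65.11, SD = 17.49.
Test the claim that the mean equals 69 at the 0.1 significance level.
One-sample t-test:
H₀: μ = 69
H₁: μ ≠ 69
df = n - 1 = 21
t = (x̄ - μ₀) / (s/√n) = (65.11 - 69) / (17.49/√22) = -1.043
p-value = 0.3087

Since p-value > α = 0.1, we fail to reject H₀.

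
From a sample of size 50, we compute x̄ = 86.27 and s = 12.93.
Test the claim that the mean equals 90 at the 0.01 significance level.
One-sample t-test:
H₀: μ = 90
H₁: μ ≠ 90
df = n - 1 = 49
t = (x̄ - μ₀) / (s/√n) = (86.27 - 90) / (12.93/√50) = -2.040
p-value = 0.0468

Since p-value > α = 0.01, we fail to reject H₀.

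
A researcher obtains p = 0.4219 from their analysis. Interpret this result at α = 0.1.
Since p = 0.4219 > α = 0.1, fail to reject H₀.
There is insufficient evidence to reject the null hypothesis; the result is not statistically significant at the 0.1 level.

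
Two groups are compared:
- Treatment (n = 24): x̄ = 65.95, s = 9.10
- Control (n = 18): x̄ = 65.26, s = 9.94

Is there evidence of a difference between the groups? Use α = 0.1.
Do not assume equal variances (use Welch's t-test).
Welch's two-sample t-test:
H₀: μ₁ = μ₂
H₁: μ₁ ≠ μ₂
s₁²/n₁ = 9.10²/24 = 3.4504,  s₂²/n₂ = 9.94²/18 = 5.4891
SE = √(s₁²/n₁ + s₂²/n₂) = √(3.4504 + 5.4891) = 2.9899
df (Welch-Satterthwaite) = (s₁²/n₁ + s₂²/n₂)² / [(s₁²/n₁)²/(n₁-1) + (s₂²/n₂)²/(n₂-1)] ≈ 34.90
t = (x̄₁ - x̄₂) / SE = (65.95 - 65.26) / 2.9899 = 0.69 / 2.9899 = 0.231
p-value = 0.8188

Since p-value > α = 0.1, we fail to reject H₀.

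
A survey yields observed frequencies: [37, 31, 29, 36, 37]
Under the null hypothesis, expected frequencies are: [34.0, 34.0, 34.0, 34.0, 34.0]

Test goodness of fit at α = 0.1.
Chi-square goodness of fit test:
H₀: observed counts match expected distribution
H₁: observed counts differ from expected distribution
df = k - 1 = 4
χ² = Σ(O - E)²/E
   = (37 - 34.0)²/34.0 + (31 - 34.0)²/34.0 + (29 - 34.0)²/34.0 + (36 - 34.0)²/34.0 + (37 - 34.0)²/34.0
   = 0.265 + 0.265 + 0.735 + 0.118 + 0.265
   = 1.65
p-value = 0.8003

Since p-value > α = 0.1, we fail to reject H₀.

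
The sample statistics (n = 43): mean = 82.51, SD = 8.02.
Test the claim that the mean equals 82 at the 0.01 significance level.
One-sample t-test:
H₀: μ = 82
H₁: μ ≠ 82
df = n - 1 = 42
t = (x̄ - μ₀) / (s/√n) = (82.51 - 82) / (8.02/√43) = 0.417
p-value = 0.6788

Since p-value > α = 0.01, we fail to reject H₀.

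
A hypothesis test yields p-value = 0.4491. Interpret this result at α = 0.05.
Since p = 0.4491 > α = 0.05, fail to reject H₀.
There is insufficient evidence to reject the null hypothesis; the result is not statistically significant at the 0.05 level.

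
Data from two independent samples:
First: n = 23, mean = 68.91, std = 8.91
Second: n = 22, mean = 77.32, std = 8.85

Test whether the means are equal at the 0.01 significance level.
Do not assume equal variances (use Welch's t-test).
Welch's two-sample t-test:
H₀: μ₁ = μ₂
H₁: μ₁ ≠ μ₂
s₁²/n₁ = 8.91²/23 = 3.4517,  s₂²/n₂ = 8.85²/22 = 3.5601
SE = √(s₁²/n₁ + s₂²/n₂) = √(3.4517 + 3.5601) = 2.6480
df (Welch-Satterthwaite) = (s₁²/n₁ + s₂²/n₂)² / [(s₁²/n₁)²/(n₁-1) + (s₂²/n₂)²/(n₂-1)] ≈ 42.94
t = (x̄₁ - x̄₂) / SE = (68.91 - 77.32) / 2.6480 = -8.41 / 2.6480 = -3.176
p-value = 0.0028

Since p-value < α = 0.01, we reject H₀.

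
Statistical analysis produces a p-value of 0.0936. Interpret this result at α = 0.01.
Since p = 0.0936 > α = 0.01, fail to reject H₀.
There is insufficient evidence to reject the null hypothesis; the result is not statistically significant at the 0.01 level.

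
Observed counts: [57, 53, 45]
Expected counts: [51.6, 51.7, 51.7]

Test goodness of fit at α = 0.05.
Chi-square goodness of fit test:
H₀: observed counts match expected distribution
H₁: observed counts differ from expected distribution
df = k - 1 = 2
χ² = Σ(O - E)²/E
   = (57 - 51.6)²/51.6 + (53 - 51.7)²/51.7 + (45 - 51.7)²/51.7
   = 0.565 + 0.033 + 0.868
   = 1.47
p-value = 0.4804

Since p-value > α = 0.05, we fail to reject H₀.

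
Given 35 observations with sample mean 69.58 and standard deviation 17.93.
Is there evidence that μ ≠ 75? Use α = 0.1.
One-sample t-test:
H₀: μ = 75
H₁: μ ≠ 75
df = n - 1 = 34
t = (x̄ - μ₀) / (s/√n) = (69.58 - 75) / (17.93/√35) = -1.788
p-value = 0.0826

Since p-value < α = 0.1, we reject H₀.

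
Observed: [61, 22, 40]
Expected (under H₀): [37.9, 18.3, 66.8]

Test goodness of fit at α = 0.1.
Chi-square goodness of fit test:
H₀: observed counts match expected distribution
H₁: observed counts differ from expected distribution
df = k - 1 = 2
χ² = Σ(O - E)²/E
   = (61 - 37.9)²/37.9 + (22 - 18.3)²/18.3 + (40 - 66.8)²/66.8
   = 14.079 + 0.748 + 10.752
   = 25.58
p-value < 0.0001

Since p-value < α = 0.1, we reject H₀.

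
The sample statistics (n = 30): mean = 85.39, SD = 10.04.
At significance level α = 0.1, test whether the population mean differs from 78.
One-sample t-test:
H₀: μ = 78
H₁: μ ≠ 78
df = n - 1 = 29
t = (x̄ - μ₀) / (s/√n) = (85.39 - 78) / (10.04/√30) = 4.032
p-value = 0.0004

Since p-value < α = 0.1, we reject H₀.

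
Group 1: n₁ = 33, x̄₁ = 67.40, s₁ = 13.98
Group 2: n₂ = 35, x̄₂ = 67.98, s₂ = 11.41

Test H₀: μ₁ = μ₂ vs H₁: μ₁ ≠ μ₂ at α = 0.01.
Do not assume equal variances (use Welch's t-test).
Welch's two-sample t-test:
H₀: μ₁ = μ₂
H₁: μ₁ ≠ μ₂
s₁²/n₁ = 13.98²/33 = 5.9224,  s₂²/n₂ = 11.41²/35 = 3.7197
SE = √(s₁²/n₁ + s₂²/n₂) = √(5.9224 + 3.7197) = 3.1052
df (Welch-Satterthwaite) = (s₁²/n₁ + s₂²/n₂)² / [(s₁²/n₁)²/(n₁-1) + (s₂²/n₂)²/(n₂-1)] ≈ 61.85
t = (x̄₁ - x̄₂) / SE = (67.40 - 67.98) / 3.1052 = -0.58 / 3.1052 = -0.187
p-value = 0.8524

Since p-value > α = 0.01, we fail to reject H₀.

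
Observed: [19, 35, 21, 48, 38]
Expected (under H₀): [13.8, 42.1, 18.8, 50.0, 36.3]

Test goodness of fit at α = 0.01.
Chi-square goodness of fit test:
H₀: observed counts match expected distribution
H₁: observed counts differ from expected distribution
df = k - 1 = 4
χ² = Σ(O - E)²/E
   = (19 - 13.8)²/13.8 + (35 - 42.1)²/42.1 + (21 - 18.8)²/18.8 + (48 - 50.0)²/50.0 + (38 - 36.3)²/36.3
   = 1.959 + 1.197 + 0.257 + 0.080 + 0.080
   = 3.57
p-value = 0.4667

Since p-value > α = 0.01, we fail to reject H₀.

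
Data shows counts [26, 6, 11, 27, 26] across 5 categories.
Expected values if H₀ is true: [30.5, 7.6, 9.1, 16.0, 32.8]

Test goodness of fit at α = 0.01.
Chi-square goodness of fit test:
H₀: observed counts match expected distribution
H₁: observed counts differ from expected distribution
df = k - 1 = 4
χ² = Σ(O - E)²/E
   = (26 - 30.5)²/30.5 + (6 - 7.6)²/7.6 + (11 - 9.1)²/9.1 + (27 - 16.0)²/16.0 + (26 - 32.8)²/32.8
   = 0.664 + 0.337 + 0.397 + 7.562 + 1.410
   = 10.37
p-value = 0.0346

Since p-value > α = 0.01, we fail to reject H₀.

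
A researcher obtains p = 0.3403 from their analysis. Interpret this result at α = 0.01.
Since p = 0.3403 > α = 0.01, fail to reject H₀.
There is insufficient evidence to reject the null hypothesis; the result is not statistically significant at the 0.01 level.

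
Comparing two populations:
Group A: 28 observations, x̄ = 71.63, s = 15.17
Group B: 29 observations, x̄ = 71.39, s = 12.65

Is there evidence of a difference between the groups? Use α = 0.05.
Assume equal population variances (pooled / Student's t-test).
Student's two-sample t-test (equal variances):
H₀: μ₁ = μ₂
H₁: μ₁ ≠ μ₂
df = n₁ + n₂ - 2 = 55
Pooled variance s_p² = [(n₁-1)s₁² + (n₂-1)s₂²] / (n₁ + n₂ - 2) = [(27)(15.17²) + (28)(12.65²)] / 55 = 194.4384
SE = √(s_p²(1/n₁ + 1/n₂)) = √(194.4384 × (1/28 + 1/29)) = 3.6945
t = (x̄₁ - x̄₂) / SE = (71.63 - 71.39) / 3.6945 = 0.24 / 3.6945 = 0.065
p-value = 0.9484

Since p-value > α = 0.05, we fail to reject H₀.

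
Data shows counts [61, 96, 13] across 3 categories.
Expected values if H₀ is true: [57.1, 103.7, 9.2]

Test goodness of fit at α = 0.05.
Chi-square goodness of fit test:
H₀: observed counts match expected distribution
H₁: observed counts differ from expected distribution
df = k - 1 = 2
χ² = Σ(O - E)²/E
   = (61 - 57.1)²/57.1 + (96 - 103.7)²/103.7 + (13 - 9.2)²/9.2
   = 0.266 + 0.572 + 1.570
   = 2.41
p-value = 0.3000

Since p-value > α = 0.05, we fail to reject H₀.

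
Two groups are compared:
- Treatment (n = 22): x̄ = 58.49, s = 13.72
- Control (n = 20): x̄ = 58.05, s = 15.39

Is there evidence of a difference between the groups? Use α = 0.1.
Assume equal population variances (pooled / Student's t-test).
Student's two-sample t-test (equal variances):
H₀: μ₁ = μ₂
H₁: μ₁ ≠ μ₂
df = n₁ + n₂ - 2 = 40
Pooled variance s_p² = [(n₁-1)s₁² + (n₂-1)s₂²] / (n₁ + n₂ - 2) = [(21)(13.72²) + (19)(15.39²)] / 40 = 211.3299
SE = √(s_p²(1/n₁ + 1/n₂)) = √(211.3299 × (1/22 + 1/20)) = 4.4914
t = (x̄₁ - x̄₂) / SE = (58.49 - 58.05) / 4.4914 = 0.44 / 4.4914 = 0.098
p-value = 0.9224

Since p-value > α = 0.1, we fail to reject H₀.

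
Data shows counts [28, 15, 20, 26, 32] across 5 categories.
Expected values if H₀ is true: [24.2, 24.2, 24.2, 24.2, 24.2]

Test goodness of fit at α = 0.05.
Chi-square goodness of fit test:
H₀: observed counts match expected distribution
H₁: observed counts differ from expected distribution
df = k - 1 = 4
χ² = Σ(O - E)²/E
   = (28 - 24.2)²/24.2 + (15 - 24.2)²/24.2 + (20 - 24.2)²/24.2 + (26 - 24.2)²/24.2 + (32 - 24.2)²/24.2
   = 0.597 + 3.498 + 0.729 + 0.134 + 2.514
   = 7.47
p-value = 0.1130

Since p-value > α = 0.05, we fail to reject H₀.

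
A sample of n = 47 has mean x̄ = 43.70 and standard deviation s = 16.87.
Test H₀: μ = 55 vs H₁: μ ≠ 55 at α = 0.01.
One-sample t-test:
H₀: μ = 55
H₁: μ ≠ 55
df = n - 1 = 46
t = (x̄ - μ₀) / (s/√n) = (43.70 - 55) / (16.87/√47) = -4.592
p-value < 0.0001

Since p-value < α = 0.01, we reject H₀.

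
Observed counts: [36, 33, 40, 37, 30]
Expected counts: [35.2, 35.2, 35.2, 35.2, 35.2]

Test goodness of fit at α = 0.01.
Chi-square goodness of fit test:
H₀: observed counts match expected distribution
H₁: observed counts differ from expected distribution
df = k - 1 = 4
χ² = Σ(O - E)²/E
   = (36 - 35.2)²/35.2 + (33 - 35.2)²/35.2 + (40 - 35.2)²/35.2 + (37 - 35.2)²/35.2 + (30 - 35.2)²/35.2
   = 0.018 + 0.138 + 0.655 + 0.092 + 0.768
   = 1.67
p-value = 0.7961

Since p-value > α = 0.01, we fail to reject H₀.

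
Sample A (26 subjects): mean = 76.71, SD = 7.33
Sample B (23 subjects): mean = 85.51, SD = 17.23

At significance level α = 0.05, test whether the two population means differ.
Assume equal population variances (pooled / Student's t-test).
Student's two-sample t-test (equal variances):
H₀: μ₁ = μ₂
H₁: μ₁ ≠ μ₂
df = n₁ + n₂ - 2 = 47
Pooled variance s_p² = [(n₁-1)s₁² + (n₂-1)s₂²] / (n₁ + n₂ - 2) = [(25)(7.33²) + (22)(17.23²)] / 47 = 167.5410
SE = √(s_p²(1/n₁ + 1/n₂)) = √(167.5410 × (1/26 + 1/23)) = 3.7052
t = (x̄₁ - x̄₂) / SE = (76.71 - 85.51) / 3.7052 = -8.80 / 3.7052 = -2.375
p-value = 0.0217

Since p-value < α = 0.05, we reject H₀.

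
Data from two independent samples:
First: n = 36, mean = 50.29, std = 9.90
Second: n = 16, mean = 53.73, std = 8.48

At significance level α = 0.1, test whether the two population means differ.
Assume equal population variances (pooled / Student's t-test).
Student's two-sample t-test (equal variances):
H₀: μ₁ = μ₂
H₁: μ₁ ≠ μ₂
df = n₁ + n₂ - 2 = 50
Pooled variance s_p² = [(n₁-1)s₁² + (n₂-1)s₂²] / (n₁ + n₂ - 2) = [(35)(9.90²) + (15)(8.48²)] / 50 = 90.1801
SE = √(s_p²(1/n₁ + 1/n₂)) = √(90.1801 × (1/36 + 1/16)) = 2.8533
t = (x̄₁ - x̄₂) / SE = (50.29 - 53.73) / 2.8533 = -3.44 / 2.8533 = -1.206
p-value = 0.2336

Since p-value > α = 0.1, we fail to reject H₀.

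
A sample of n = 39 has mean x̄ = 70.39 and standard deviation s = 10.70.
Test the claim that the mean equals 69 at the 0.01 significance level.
One-sample t-test:
H₀: μ = 69
H₁: μ ≠ 69
df = n - 1 = 38
t = (x̄ - μ₀) / (s/√n) = (70.39 - 69) / (10.70/√39) = 0.811
p-value = 0.4223

Since p-value > α = 0.01, we fail to reject H₀.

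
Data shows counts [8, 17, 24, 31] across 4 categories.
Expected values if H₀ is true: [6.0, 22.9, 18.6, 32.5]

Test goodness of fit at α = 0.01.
Chi-square goodness of fit test:
H₀: observed counts match expected distribution
H₁: observed counts differ from expected distribution
df = k - 1 = 3
χ² = Σ(O - E)²/E
   = (8 - 6.0)²/6.0 + (17 - 22.9)²/22.9 + (24 - 18.6)²/18.6 + (31 - 32.5)²/32.5
   = 0.667 + 1.520 + 1.568 + 0.069
   = 3.82
p-value = 0.2811

Since p-value > α = 0.01, we fail to reject H₀.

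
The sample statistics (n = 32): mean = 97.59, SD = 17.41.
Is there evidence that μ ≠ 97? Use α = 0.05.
One-sample t-test:
H₀: μ = 97
H₁: μ ≠ 97
df = n - 1 = 31
t = (x̄ - μ₀) / (s/√n) = (97.59 - 97) / (17.41/√32) = 0.192
p-value = 0.8492

Since p-value > α = 0.05, we fail to reject H₀.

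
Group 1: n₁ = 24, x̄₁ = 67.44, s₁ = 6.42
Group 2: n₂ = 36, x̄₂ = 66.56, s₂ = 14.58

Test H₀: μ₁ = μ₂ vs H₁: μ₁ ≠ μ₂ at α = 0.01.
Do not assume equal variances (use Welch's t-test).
Welch's two-sample t-test:
H₀: μ₁ = μ₂
H₁: μ₁ ≠ μ₂
s₁²/n₁ = 6.42²/24 = 1.7173,  s₂²/n₂ = 14.58²/36 = 5.9049
SE = √(s₁²/n₁ + s₂²/n₂) = √(1.7173 + 5.9049) = 2.7608
df (Welch-Satterthwaite) = (s₁²/n₁ + s₂²/n₂)² / [(s₁²/n₁)²/(n₁-1) + (s₂²/n₂)²/(n₂-1)] ≈ 51.67
t = (x̄₁ - x̄₂) / SE = (67.44 - 66.56) / 2.7608 = 0.88 / 2.7608 = 0.319
p-value = 0.7512

Since p-value > α = 0.01, we fail to reject H₀.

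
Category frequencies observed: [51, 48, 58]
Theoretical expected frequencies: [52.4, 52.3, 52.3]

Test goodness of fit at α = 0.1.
Chi-square goodness of fit test:
H₀: observed counts match expected distribution
H₁: observed counts differ from expected distribution
df = k - 1 = 2
χ² = Σ(O - E)²/E
   = (51 - 52.4)²/52.4 + (48 - 52.3)²/52.3 + (58 - 52.3)²/52.3
   = 0.037 + 0.354 + 0.621
   = 1.01
p-value = 0.6029

Since p-value > α = 0.1, we fail to reject H₀.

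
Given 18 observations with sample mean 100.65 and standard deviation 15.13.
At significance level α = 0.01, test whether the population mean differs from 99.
One-sample t-test:
H₀: μ = 99
H₁: μ ≠ 99
df = n - 1 = 17
t = (x̄ - μ₀) / (s/√n) = (100.65 - 99) / (15.13/√18) = 0.463
p-value = 0.6495

Since p-value > α = 0.01, we fail to reject H₀.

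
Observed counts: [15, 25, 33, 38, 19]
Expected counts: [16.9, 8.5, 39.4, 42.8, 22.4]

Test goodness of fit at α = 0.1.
Chi-square goodness of fit test:
H₀: observed counts match expected distribution
H₁: observed counts differ from expected distribution
df = k - 1 = 4
χ² = Σ(O - E)²/E
   = (15 - 16.9)²/16.9 + (25 - 8.5)²/8.5 + (33 - 39.4)²/39.4 + (38 - 42.8)²/42.8 + (19 - 22.4)²/22.4
   = 0.214 + 32.029 + 1.040 + 0.538 + 0.516
   = 34.34
p-value < 0.0001

Since p-value < α = 0.1, we reject H₀.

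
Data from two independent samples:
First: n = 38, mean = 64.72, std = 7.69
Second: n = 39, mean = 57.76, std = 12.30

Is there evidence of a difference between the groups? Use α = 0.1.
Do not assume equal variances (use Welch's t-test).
Welch's two-sample t-test:
H₀: μ₁ = μ₂
H₁: μ₁ ≠ μ₂
s₁²/n₁ = 7.69²/38 = 1.5562,  s₂²/n₂ = 12.30²/39 = 3.8792
SE = √(s₁²/n₁ + s₂²/n₂) = √(1.5562 + 3.8792) = 2.3314
df (Welch-Satterthwaite) = (s₁²/n₁ + s₂²/n₂)² / [(s₁²/n₁)²/(n₁-1) + (s₂²/n₂)²/(n₂-1)] ≈ 64.02
t = (x̄₁ - x̄₂) / SE = (64.72 - 57.76) / 2.3314 = 6.96 / 2.3314 = 2.985
p-value = 0.0040

Since p-value < α = 0.1, we reject H₀.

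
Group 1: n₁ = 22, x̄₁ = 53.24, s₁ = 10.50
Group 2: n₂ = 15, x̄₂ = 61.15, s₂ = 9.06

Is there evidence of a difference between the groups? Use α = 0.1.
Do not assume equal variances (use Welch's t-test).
Welch's two-sample t-test:
H₀: μ₁ = μ₂
H₁: μ₁ ≠ μ₂
s₁²/n₁ = 10.50²/22 = 5.0114,  s₂²/n₂ = 9.06²/15 = 5.4722
SE = √(s₁²/n₁ + s₂²/n₂) = √(5.0114 + 5.4722) = 3.2378
df (Welch-Satterthwaite) = (s₁²/n₁ + s₂²/n₂)² / [(s₁²/n₁)²/(n₁-1) + (s₂²/n₂)²/(n₂-1)] ≈ 32.96
t = (x̄₁ - x̄₂) / SE = (53.24 - 61.15) / 3.2378 = -7.91 / 3.2378 = -2.443
p-value = 0.0201

Since p-value < α = 0.1, we reject H₀.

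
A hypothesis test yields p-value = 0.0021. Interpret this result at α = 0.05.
Since p = 0.0021 < α = 0.05, reject H₀.
There is sufficient evidence to reject the null hypothesis; the result is statistically significant at the 0.05 level.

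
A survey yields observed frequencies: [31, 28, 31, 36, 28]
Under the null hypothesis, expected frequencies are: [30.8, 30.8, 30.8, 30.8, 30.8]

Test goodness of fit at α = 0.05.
Chi-square goodness of fit test:
H₀: observed counts match expected distribution
H₁: observed counts differ from expected distribution
df = k - 1 = 4
χ² = Σ(O - E)²/E
   = (31 - 30.8)²/30.8 + (28 - 30.8)²/30.8 + (31 - 30.8)²/30.8 + (36 - 30.8)²/30.8 + (28 - 30.8)²/30.8
   = 0.001 + 0.255 + 0.001 + 0.878 + 0.255
   = 1.39
p-value = 0.8460

Since p-value > α = 0.05, we fail to reject H₀.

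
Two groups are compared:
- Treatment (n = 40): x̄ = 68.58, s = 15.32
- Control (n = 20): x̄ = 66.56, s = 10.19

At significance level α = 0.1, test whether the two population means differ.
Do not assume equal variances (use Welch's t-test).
Welch's two-sample t-test:
H₀: μ₁ = μ₂
H₁: μ₁ ≠ μ₂
s₁²/n₁ = 15.32²/40 = 5.8676,  s₂²/n₂ = 10.19²/20 = 5.1918
SE = √(s₁²/n₁ + s₂²/n₂) = √(5.8676 + 5.1918) = 3.3256
df (Welch-Satterthwaite) = (s₁²/n₁ + s₂²/n₂)² / [(s₁²/n₁)²/(n₁-1) + (s₂²/n₂)²/(n₂-1)] ≈ 53.14
t = (x̄₁ - x̄₂) / SE = (68.58 - 66.56) / 3.3256 = 2.02 / 3.3256 = 0.607
p-value = 0.5462

Since p-value > α = 0.1, we fail to reject H₀.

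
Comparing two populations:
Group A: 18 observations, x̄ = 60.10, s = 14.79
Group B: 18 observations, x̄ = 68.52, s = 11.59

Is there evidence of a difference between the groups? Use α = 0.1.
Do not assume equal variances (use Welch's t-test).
Welch's two-sample t-test:
H₀: μ₁ = μ₂
H₁: μ₁ ≠ μ₂
s₁²/n₁ = 14.79²/18 = 12.1524,  s₂²/n₂ = 11.59²/18 = 7.4627
SE = √(s₁²/n₁ + s₂²/n₂) = √(12.1524 + 7.4627) = 4.4289
df (Welch-Satterthwaite) = (s₁²/n₁ + s₂²/n₂)² / [(s₁²/n₁)²/(n₁-1) + (s₂²/n₂)²/(n₂-1)] ≈ 32.16
t = (x̄₁ - x̄₂) / SE = (60.10 - 68.52) / 4.4289 = -8.42 / 4.4289 = -1.901
p-value = 0.0663

Since p-value < α = 0.1, we reject H₀.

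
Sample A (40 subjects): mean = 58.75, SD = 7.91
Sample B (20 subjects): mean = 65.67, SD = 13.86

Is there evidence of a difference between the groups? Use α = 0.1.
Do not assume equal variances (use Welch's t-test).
Welch's two-sample t-test:
H₀: μ₁ = μ₂
H₁: μ₁ ≠ μ₂
s₁²/n₁ = 7.91²/40 = 1.5642,  s₂²/n₂ = 13.86²/20 = 9.6050
SE = √(s₁²/n₁ + s₂²/n₂) = √(1.5642 + 9.6050) = 3.3420
df (Welch-Satterthwaite) = (s₁²/n₁ + s₂²/n₂)² / [(s₁²/n₁)²/(n₁-1) + (s₂²/n₂)²/(n₂-1)] ≈ 25.36
t = (x̄₁ - x̄₂) / SE = (58.75 - 65.67) / 3.3420 = -6.92 / 3.3420 = -2.071
p-value = 0.0487

Since p-value < α = 0.1, we reject H₀.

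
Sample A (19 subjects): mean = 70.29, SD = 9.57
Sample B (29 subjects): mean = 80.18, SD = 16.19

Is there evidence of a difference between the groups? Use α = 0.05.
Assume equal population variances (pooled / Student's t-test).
Student's two-sample t-test (equal variances):
H₀: μ₁ = μ₂
H₁: μ₁ ≠ μ₂
df = n₁ + n₂ - 2 = 46
Pooled variance s_p² = [(n₁-1)s₁² + (n₂-1)s₂²] / (n₁ + n₂ - 2) = [(18)(9.57²) + (28)(16.19²)] / 46 = 195.3865
SE = √(s_p²(1/n₁ + 1/n₂)) = √(195.3865 × (1/19 + 1/29)) = 4.1256
t = (x̄₁ - x̄₂) / SE = (70.29 - 80.18) / 4.1256 = -9.89 / 4.1256 = -2.397
p-value = 0.0206

Since p-value < α = 0.05, we reject H₀.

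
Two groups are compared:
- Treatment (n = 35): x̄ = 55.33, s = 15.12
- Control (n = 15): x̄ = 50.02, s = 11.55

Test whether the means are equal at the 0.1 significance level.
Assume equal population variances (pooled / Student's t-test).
Student's two-sample t-test (equal variances):
H₀: μ₁ = μ₂
H₁: μ₁ ≠ μ₂
df = n₁ + n₂ - 2 = 48
Pooled variance s_p² = [(n₁-1)s₁² + (n₂-1)s₂²] / (n₁ + n₂ - 2) = [(34)(15.12²) + (14)(11.55²)] / 48 = 200.8443
SE = √(s_p²(1/n₁ + 1/n₂)) = √(200.8443 × (1/35 + 1/15)) = 4.3736
t = (x̄₁ - x̄₂) / SE = (55.33 - 50.02) / 4.3736 = 5.31 / 4.3736 = 1.214
p-value = 0.2306

Since p-value > α = 0.1, we fail to reject H₀.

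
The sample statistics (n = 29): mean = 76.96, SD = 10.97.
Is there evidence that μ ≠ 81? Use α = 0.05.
One-sample t-test:
H₀: μ = 81
H₁: μ ≠ 81
df = n - 1 = 28
t = (x̄ - μ₀) / (s/√n) = (76.96 - 81) / (10.97/√29) = -1.983
p-value = 0.0572

Since p-value > α = 0.05, we fail to reject H₀.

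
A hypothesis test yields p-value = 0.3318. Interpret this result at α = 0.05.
Since p = 0.3318 > α = 0.05, fail to reject H₀.
There is insufficient evidence to reject the null hypothesis; the result is not statistically significant at the 0.05 level.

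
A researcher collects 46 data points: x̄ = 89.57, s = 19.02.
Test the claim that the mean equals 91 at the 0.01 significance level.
One-sample t-test:
H₀: μ = 91
H₁: μ ≠ 91
df = n - 1 = 45
t = (x̄ - μ₀) / (s/√n) = (89.57 - 91) / (19.02/√46) = -0.510
p-value = 0.6126

Since p-value > α = 0.01, we fail to reject H₀.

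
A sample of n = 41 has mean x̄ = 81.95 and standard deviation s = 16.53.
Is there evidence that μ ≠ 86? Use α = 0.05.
One-sample t-test:
H₀: μ = 86
H₁: μ ≠ 86
df = n - 1 = 40
t = (x̄ - μ₀) / (s/√n) = (81.95 - 86) / (16.53/√41) = -1.569
p-value = 0.1246

Since p-value > α = 0.05, we fail to reject H₀.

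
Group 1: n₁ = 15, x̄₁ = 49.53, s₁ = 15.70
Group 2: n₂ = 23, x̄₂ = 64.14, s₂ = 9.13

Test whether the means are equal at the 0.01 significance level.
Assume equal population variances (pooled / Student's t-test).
Student's two-sample t-test (equal variances):
H₀: μ₁ = μ₂
H₁: μ₁ ≠ μ₂
df = n₁ + n₂ - 2 = 36
Pooled variance s_p² = [(n₁-1)s₁² + (n₂-1)s₂²] / (n₁ + n₂ - 2) = [(14)(15.70²) + (22)(9.13²)] / 36 = 146.7976
SE = √(s_p²(1/n₁ + 1/n₂)) = √(146.7976 × (1/15 + 1/23)) = 4.0211
t = (x̄₁ - x̄₂) / SE = (49.53 - 64.14) / 4.0211 = -14.61 / 4.0211 = -3.633
p-value = 0.0009

Since p-value < α = 0.01, we reject H₀.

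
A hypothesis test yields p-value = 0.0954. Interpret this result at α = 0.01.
Since p = 0.0954 > α = 0.01, fail to reject H₀.
There is insufficient evidence to reject the null hypothesis; the result is not statistically significant at the 0.01 level.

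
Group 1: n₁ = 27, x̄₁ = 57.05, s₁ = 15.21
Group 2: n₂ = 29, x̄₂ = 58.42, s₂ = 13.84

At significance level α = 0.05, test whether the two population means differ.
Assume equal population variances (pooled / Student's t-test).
Student's two-sample t-test (equal variances):
H₀: μ₁ = μ₂
H₁: μ₁ ≠ μ₂
df = n₁ + n₂ - 2 = 54
Pooled variance s_p² = [(n₁-1)s₁² + (n₂-1)s₂²] / (n₁ + n₂ - 2) = [(26)(15.21²) + (28)(13.84²)] / 54 = 210.7078
SE = √(s_p²(1/n₁ + 1/n₂)) = √(210.7078 × (1/27 + 1/29)) = 3.8820
t = (x̄₁ - x̄₂) / SE = (57.05 - 58.42) / 3.8820 = -1.37 / 3.8820 = -0.353
p-value = 0.7255

Since p-value > α = 0.05, we fail to reject H₀.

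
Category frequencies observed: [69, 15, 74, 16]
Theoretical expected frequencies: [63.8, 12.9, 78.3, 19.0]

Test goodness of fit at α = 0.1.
Chi-square goodness of fit test:
H₀: observed counts match expected distribution
H₁: observed counts differ from expected distribution
df = k - 1 = 3
χ² = Σ(O - E)²/E
   = (69 - 63.8)²/63.8 + (15 - 12.9)²/12.9 + (74 - 78.3)²/78.3 + (16 - 19.0)²/19.0
   = 0.424 + 0.342 + 0.236 + 0.474
   = 1.48
p-value = 0.6879

Since p-value > α = 0.1, we fail to reject H₀.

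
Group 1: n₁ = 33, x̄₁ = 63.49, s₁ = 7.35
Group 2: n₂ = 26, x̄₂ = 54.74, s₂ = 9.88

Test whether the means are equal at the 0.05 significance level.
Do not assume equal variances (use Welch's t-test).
Welch's two-sample t-test:
H₀: μ₁ = μ₂
H₁: μ₁ ≠ μ₂
s₁²/n₁ = 7.35²/33 = 1.6370,  s₂²/n₂ = 9.88²/26 = 3.7544
SE = √(s₁²/n₁ + s₂²/n₂) = √(1.6370 + 3.7544) = 2.3219
df (Welch-Satterthwaite) = (s₁²/n₁ + s₂²/n₂)² / [(s₁²/n₁)²/(n₁-1) + (s₂²/n₂)²/(n₂-1)] ≈ 44.89
t = (x̄₁ - x̄₂) / SE = (63.49 - 54.74) / 2.3219 = 8.75 / 2.3219 = 3.768
p-value = 0.0005

Since p-value < α = 0.05, we reject H₀.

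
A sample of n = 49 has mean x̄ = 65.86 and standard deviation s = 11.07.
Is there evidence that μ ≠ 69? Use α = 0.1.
One-sample t-test:
H₀: μ = 69
H₁: μ ≠ 69
df = n - 1 = 48
t = (x̄ - μ₀) / (s/√n) = (65.86 - 69) / (11.07/√49) = -1.986
p-value = 0.0528

Since p-value < α = 0.1, we reject H₀.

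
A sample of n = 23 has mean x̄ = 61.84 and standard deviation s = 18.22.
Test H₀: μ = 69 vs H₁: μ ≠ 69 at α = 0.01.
One-sample t-test:
H₀: μ = 69
H₁: μ ≠ 69
df = n - 1 = 22
t = (x̄ - μ₀) / (s/√n) = (61.84 - 69) / (18.22/√23) = -1.885
p-value = 0.0728

Since p-value > α = 0.01, we fail to reject H₀.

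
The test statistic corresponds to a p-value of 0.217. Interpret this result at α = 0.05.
Since p = 0.217 > α = 0.05, fail to reject H₀.
There is insufficient evidence to reject the null hypothesis; the result is not statistically significant at the 0.05 level.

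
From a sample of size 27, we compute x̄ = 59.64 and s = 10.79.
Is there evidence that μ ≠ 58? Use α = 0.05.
One-sample t-test:
H₀: μ = 58
H₁: μ ≠ 58
df = n - 1 = 26
t = (x̄ - μ₀) / (s/√n) = (59.64 - 58) / (10.79/√27) = 0.790
p-value = 0.4368

Since p-value > α = 0.05, we fail to reject H₀.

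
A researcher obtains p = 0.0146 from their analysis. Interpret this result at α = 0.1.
Since p = 0.0146 < α = 0.1, reject H₀.
There is sufficient evidence to reject the null hypothesis; the result is statistically significant at the 0.1 level.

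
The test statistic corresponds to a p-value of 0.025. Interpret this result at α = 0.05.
Since p = 0.025 < α = 0.05, reject H₀.
There is sufficient evidence to reject the null hypothesis; the result is statistically significant at the 0.05 level.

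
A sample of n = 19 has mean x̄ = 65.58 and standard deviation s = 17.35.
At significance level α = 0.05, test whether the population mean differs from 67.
One-sample t-test:
H₀: μ = 67
H₁: μ ≠ 67
df = n - 1 = 18
t = (x̄ - μ₀) / (s/√n) = (65.58 - 67) / (17.35/√19) = -0.357
p-value = 0.7254

Since p-value > α = 0.05, we fail to reject H₀.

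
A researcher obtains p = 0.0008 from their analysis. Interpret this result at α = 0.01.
Since p = 0.0008 < α = 0.01, reject H₀.
There is sufficient evidence to reject the null hypothesis; the result is statistically significant at the 0.01 level.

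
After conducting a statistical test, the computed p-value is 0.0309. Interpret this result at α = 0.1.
Since p = 0.0309 < α = 0.1, reject H₀.
There is sufficient evidence to reject the null hypothesis; the result is statistically significant at the 0.1 level.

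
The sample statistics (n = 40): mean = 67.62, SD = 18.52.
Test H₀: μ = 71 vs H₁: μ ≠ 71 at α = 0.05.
One-sample t-test:
H₀: μ = 71
H₁: μ ≠ 71
df = n - 1 = 39
t = (x̄ - μ₀) / (s/√n) = (67.62 - 71) / (18.52/√40) = -1.154
p-value = 0.2554

Since p-value > α = 0.05, we fail to reject H₀.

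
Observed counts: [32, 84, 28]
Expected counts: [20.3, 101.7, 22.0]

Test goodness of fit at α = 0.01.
Chi-square goodness of fit test:
H₀: observed counts match expected distribution
H₁: observed counts differ from expected distribution
df = k - 1 = 2
χ² = Σ(O - E)²/E
   = (32 - 20.3)²/20.3 + (84 - 101.7)²/101.7 + (28 - 22.0)²/22.0
   = 6.743 + 3.081 + 1.636
   = 11.46
p-value = 0.0032

Since p-value < α = 0.01, we reject H₀.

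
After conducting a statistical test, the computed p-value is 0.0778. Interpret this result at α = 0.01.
Since p = 0.0778 > α = 0.01, fail to reject H₀.
There is insufficient evidence to reject the null hypothesis; the result is not statistically significant at the 0.01 level.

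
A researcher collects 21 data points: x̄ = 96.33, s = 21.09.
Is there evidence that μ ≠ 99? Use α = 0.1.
One-sample t-test:
H₀: μ = 99
H₁: μ ≠ 99
df = n - 1 = 20
t = (x̄ - μ₀) / (s/√n) = (96.33 - 99) / (21.09/√21) = -0.580
p-value = 0.5683

Since p-value > α = 0.1, we fail to reject H₀.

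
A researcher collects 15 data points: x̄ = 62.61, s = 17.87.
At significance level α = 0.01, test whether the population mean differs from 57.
One-sample t-test:
H₀: μ = 57
H₁: μ ≠ 57
df = n - 1 = 14
t = (x̄ - μ₀) / (s/√n) = (62.61 - 57) / (17.87/√15) = 1.216
p-value = 0.2441

Since p-value > α = 0.01, we fail to reject H₀.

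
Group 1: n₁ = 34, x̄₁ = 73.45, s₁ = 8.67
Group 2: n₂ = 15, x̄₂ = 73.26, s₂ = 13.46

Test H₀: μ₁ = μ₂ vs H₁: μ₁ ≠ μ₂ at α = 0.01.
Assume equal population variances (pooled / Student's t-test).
Student's two-sample t-test (equal variances):
H₀: μ₁ = μ₂
H₁: μ₁ ≠ μ₂
df = n₁ + n₂ - 2 = 47
Pooled variance s_p² = [(n₁-1)s₁² + (n₂-1)s₂²] / (n₁ + n₂ - 2) = [(33)(8.67²) + (14)(13.46²)] / 47 = 106.7442
SE = √(s_p²(1/n₁ + 1/n₂)) = √(106.7442 × (1/34 + 1/15)) = 3.2025
t = (x̄₁ - x̄₂) / SE = (73.45 - 73.26) / 3.2025 = 0.19 / 3.2025 = 0.059
p-value = 0.9529

Since p-value > α = 0.01, we fail to reject H₀.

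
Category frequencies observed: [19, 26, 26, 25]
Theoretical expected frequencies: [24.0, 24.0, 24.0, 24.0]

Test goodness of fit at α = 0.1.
Chi-square goodness of fit test:
H₀: observed counts match expected distribution
H₁: observed counts differ from expected distribution
df = k - 1 = 3
χ² = Σ(O - E)²/E
   = (19 - 24.0)²/24.0 + (26 - 24.0)²/24.0 + (26 - 24.0)²/24.0 + (25 - 24.0)²/24.0
   = 1.042 + 0.167 + 0.167 + 0.042
   = 1.42
p-value = 0.7016

Since p-value > α = 0.1, we fail to reject H₀.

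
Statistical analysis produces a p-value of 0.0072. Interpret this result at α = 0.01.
Since p = 0.0072 < α = 0.01, reject H₀.
There is sufficient evidence to reject the null hypothesis; the result is statistically significant at the 0.01 level.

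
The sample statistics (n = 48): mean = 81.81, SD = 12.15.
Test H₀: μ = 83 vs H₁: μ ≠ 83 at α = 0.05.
One-sample t-test:
H₀: μ = 83
H₁: μ ≠ 83
df = n - 1 = 47
t = (x̄ - μ₀) / (s/√n) = (81.81 - 83) / (12.15/√48) = -0.679
p-value = 0.5007

Since p-value > α = 0.05, we fail to reject H₀.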